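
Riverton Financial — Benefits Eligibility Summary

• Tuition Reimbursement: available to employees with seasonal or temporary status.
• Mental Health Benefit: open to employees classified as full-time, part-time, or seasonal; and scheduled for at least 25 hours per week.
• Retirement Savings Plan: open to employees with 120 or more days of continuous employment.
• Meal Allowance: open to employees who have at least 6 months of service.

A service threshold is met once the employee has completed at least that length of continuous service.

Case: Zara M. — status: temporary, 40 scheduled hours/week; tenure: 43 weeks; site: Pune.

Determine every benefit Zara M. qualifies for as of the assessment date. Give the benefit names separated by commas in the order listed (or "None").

Tuition Reimbursement, Retirement Savings Plan, Meal Allowance

Tuition Reimbursement — status temporary ✓ → eligible.
Mental Health Benefit — status temporary ✗ (requires full-time, part-time, or seasonal) → not eligible.
Retirement Savings Plan — service 43 weeks ≥ 120 days ✓ → eligible.
Meal Allowance — service 43 weeks ≥ 6 months (≈180 days) ✓ → eligible.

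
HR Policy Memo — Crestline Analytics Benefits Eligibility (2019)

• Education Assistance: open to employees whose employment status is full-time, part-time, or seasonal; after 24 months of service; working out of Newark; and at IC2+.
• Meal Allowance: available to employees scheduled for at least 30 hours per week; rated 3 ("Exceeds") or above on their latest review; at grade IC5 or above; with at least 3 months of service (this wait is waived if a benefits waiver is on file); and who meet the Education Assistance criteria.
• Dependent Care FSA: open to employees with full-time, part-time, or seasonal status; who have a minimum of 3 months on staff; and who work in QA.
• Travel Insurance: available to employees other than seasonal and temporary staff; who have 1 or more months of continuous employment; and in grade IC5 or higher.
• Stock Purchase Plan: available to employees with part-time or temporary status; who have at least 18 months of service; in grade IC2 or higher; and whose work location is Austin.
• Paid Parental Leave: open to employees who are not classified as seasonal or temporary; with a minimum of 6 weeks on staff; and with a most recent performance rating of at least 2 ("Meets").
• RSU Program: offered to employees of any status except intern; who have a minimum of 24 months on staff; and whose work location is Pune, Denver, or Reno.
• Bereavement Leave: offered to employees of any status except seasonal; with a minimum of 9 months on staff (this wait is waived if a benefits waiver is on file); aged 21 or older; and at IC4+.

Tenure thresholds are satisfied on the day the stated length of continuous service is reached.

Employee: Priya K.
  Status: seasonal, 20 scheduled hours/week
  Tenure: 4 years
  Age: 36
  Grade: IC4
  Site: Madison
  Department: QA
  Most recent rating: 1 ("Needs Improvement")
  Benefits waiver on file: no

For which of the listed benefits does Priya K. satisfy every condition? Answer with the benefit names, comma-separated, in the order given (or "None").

Education Assistance — status seasonal ✓; service 4 years ≥ 24 months (≈720 days) ✓; site Madison ✗ (not Newark) → not eligible.
Meal Allowance — 20 hrs/wk < 30 ✗ → not eligible.
Dependent Care FSA — status seasonal ✓; service 4 years ≥ 3 months (≈90 days) ✓; dept QA ✓ → eligible.
Travel Insurance — status seasonal ✗ (excluded) → not eligible.
Stock Purchase Plan — status seasonal ✗ (requires part-time or temporary) → not eligible.
Paid Parental Leave — status seasonal ✗ (excluded) → not eligible.
RSU Program — status seasonal ✓ (not excluded); service 4 years ≥ 24 months (≈720 days) ✓; site Madison ✗ (not Pune, Denver, or Reno) → not eligible.
Bereavement Leave — status seasonal ✗ (excluded) → not eligible.

Dependent Care FSA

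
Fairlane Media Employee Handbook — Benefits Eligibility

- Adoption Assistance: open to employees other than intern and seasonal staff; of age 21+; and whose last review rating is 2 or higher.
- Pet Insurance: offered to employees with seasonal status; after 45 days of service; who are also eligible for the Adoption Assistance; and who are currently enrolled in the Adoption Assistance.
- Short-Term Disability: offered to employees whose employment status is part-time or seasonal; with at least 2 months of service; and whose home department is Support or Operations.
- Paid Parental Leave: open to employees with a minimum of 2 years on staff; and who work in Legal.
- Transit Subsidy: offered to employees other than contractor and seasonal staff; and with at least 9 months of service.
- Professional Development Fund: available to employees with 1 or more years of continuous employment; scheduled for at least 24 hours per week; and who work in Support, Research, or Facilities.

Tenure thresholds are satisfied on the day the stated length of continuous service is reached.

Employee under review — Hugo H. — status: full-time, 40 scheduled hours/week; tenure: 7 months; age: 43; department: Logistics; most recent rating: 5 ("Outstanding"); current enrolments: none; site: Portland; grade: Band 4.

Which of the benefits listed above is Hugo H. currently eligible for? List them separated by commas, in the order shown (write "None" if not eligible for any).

Adoption Assistance

Adoption Assistance — status full-time ✓ (not excluded); age 43 ≥ 21 ✓; rating 5 ≥ 2 ✓ → eligible.
Pet Insurance — status full-time ✗ (requires seasonal) → not eligible.
Short-Term Disability — status full-time ✗ (requires part-time or seasonal) → not eligible.
Paid Parental Leave — service 7 months < 2 years (≈730 days) ✗ → not eligible.
Transit Subsidy — status full-time ✓ (not excluded); service 7 months < 9 months ✗ → not eligible.
Professional Development Fund — service 7 months < 1 year (≈365 days) ✗ → not eligible.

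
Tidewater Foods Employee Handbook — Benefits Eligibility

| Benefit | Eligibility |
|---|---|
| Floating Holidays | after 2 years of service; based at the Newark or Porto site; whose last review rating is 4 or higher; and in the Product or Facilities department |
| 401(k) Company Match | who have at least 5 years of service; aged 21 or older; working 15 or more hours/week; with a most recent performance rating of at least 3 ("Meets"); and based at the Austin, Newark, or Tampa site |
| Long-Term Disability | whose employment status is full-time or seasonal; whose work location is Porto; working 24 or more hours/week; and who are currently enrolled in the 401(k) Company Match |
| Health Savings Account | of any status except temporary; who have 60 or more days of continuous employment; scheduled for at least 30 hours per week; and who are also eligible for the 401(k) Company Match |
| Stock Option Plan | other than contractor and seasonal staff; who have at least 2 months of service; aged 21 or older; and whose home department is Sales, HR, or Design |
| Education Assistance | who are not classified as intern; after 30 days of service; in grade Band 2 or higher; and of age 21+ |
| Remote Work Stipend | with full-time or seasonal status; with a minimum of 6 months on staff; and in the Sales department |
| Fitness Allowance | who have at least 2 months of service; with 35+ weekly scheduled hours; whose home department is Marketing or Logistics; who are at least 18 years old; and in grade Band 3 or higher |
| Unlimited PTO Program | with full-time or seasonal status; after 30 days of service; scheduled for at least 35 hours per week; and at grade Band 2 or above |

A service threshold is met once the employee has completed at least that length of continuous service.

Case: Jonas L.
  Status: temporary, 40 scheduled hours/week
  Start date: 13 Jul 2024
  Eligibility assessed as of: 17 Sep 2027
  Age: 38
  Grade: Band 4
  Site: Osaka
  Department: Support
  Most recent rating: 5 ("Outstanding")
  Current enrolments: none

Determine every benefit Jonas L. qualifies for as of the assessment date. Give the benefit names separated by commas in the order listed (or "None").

Education Assistance

Service from 13 Jul 2024 to 17 Sep 2027: 1161 days.
Floating Holidays — service 1161 days ≥ 2 years (≈730 days) ✓; site Osaka ✗ (not Newark or Porto) → not eligible.
401(k) Company Match — service 1161 days < 5 years (≈1825 days) ✗ → not eligible.
Long-Term Disability — status temporary ✗ (requires full-time or seasonal) → not eligible.
Health Savings Account — status temporary ✗ (excluded) → not eligible.
Stock Option Plan — status temporary ✓ (not excluded); service 1161 days ≥ 2 months (≈60 days) ✓; age 38 ≥ 21 ✓; dept Support ✗ → not eligible.
Education Assistance — status temporary ✓ (not excluded); service 1161 days ≥ 30 days ✓; grade Band 4 ≥ Band 2 ✓; age 38 ≥ 21 ✓ → eligible.
Remote Work Stipend — status temporary ✗ (requires full-time or seasonal) → not eligible.
Fitness Allowance — service 1161 days ≥ 2 months (≈60 days) ✓; 40 hrs/wk ≥ 35 ✓; dept Support ✗ → not eligible.
Unlimited PTO Program — status temporary ✗ (requires full-time or seasonal) → not eligible.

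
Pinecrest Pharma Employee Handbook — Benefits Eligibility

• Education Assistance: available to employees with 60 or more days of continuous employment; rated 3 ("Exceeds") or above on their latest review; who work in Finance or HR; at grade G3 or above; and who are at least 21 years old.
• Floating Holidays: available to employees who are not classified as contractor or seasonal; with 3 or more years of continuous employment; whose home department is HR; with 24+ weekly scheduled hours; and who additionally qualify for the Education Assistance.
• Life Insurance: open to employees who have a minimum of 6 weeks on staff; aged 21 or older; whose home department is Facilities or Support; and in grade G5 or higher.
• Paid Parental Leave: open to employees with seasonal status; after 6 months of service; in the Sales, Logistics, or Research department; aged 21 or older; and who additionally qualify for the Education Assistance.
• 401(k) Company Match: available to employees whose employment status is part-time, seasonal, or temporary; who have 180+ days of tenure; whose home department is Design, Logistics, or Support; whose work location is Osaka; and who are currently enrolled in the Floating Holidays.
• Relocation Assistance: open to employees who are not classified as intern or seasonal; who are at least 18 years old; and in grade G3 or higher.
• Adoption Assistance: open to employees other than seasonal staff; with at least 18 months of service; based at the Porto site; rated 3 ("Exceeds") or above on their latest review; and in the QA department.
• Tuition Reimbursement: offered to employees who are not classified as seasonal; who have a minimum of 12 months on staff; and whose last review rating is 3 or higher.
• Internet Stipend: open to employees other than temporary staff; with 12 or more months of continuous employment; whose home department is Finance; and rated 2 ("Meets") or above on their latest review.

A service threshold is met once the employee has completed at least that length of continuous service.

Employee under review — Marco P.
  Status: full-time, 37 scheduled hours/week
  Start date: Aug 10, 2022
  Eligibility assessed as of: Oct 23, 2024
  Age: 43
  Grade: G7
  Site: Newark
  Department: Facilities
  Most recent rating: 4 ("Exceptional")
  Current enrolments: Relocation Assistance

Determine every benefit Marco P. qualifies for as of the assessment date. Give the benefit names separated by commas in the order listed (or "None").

Service from Aug 10, 2022 to Oct 23, 2024: 805 days.
Education Assistance — service 805 days ≥ 60 days ✓; rating 4 ≥ 3 ✓; dept Facilities ✗ → not eligible.
Floating Holidays — status full-time ✓ (not excluded); service 805 days < 3 years (≈1095 days) ✗ → not eligible.
Life Insurance — service 805 days ≥ 6 weeks (≈42 days) ✓; age 43 ≥ 21 ✓; dept Facilities ✓; grade G7 ≥ G5 ✓ → eligible.
Paid Parental Leave — status full-time ✗ (requires seasonal) → not eligible.
401(k) Company Match — status full-time ✗ (requires part-time, seasonal, or temporary) → not eligible.
Relocation Assistance — status full-time ✓ (not excluded); age 43 ≥ 18 ✓; grade G7 ≥ G3 ✓ → eligible.
Adoption Assistance — status full-time ✓ (not excluded); service 805 days ≥ 18 months (≈540 days) ✓; site Newark ✗ (not Porto) → not eligible.
Tuition Reimbursement — status full-time ✓ (not excluded); service 805 days ≥ 12 months (≈360 days) ✓; rating 4 ≥ 3 ✓ → eligible.
Internet Stipend — status full-time ✓ (not excluded); service 805 days ≥ 12 months (≈360 days) ✓; dept Facilities ✗ → not eligible.

Life Insurance, Relocation Assistance, Tuition Reimbursement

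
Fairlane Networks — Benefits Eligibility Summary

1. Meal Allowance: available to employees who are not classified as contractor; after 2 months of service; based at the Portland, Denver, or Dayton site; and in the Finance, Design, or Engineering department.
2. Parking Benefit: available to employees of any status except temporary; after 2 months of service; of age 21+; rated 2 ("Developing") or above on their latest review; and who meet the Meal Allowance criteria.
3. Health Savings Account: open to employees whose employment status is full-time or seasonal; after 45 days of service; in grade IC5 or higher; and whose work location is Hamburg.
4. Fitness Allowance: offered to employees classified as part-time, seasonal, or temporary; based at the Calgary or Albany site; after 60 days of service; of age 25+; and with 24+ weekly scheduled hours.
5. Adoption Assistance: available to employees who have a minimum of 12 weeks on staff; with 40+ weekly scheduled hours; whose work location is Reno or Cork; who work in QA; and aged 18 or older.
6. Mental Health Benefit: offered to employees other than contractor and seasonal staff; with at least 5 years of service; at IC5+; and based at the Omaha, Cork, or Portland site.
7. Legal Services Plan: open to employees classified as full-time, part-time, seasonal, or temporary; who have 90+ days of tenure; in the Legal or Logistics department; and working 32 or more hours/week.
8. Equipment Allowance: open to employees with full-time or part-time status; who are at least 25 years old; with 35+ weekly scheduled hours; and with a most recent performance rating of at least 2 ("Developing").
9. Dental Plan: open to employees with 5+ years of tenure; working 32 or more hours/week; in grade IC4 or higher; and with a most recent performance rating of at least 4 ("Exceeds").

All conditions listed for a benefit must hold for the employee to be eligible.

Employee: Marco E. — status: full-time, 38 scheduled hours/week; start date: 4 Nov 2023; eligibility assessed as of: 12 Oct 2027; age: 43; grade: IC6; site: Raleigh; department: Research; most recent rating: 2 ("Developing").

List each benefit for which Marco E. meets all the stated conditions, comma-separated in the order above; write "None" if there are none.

Service from 4 Nov 2023 to 12 Oct 2027: 1438 days.
Meal Allowance — status full-time ✓ (not excluded); service 1438 days ≥ 2 months (≈60 days) ✓; site Raleigh ✗ (not Portland, Denver, or Dayton) → not eligible.
Parking Benefit — status full-time ✓ (not excluded); service 1438 days ≥ 2 months (≈60 days) ✓; age 43 ≥ 21 ✓; rating 2 ≥ 2 ✓; not eligible for Meal Allowance ✗ → not eligible.
Health Savings Account — status full-time ✓; service 1438 days ≥ 45 days ✓; grade IC6 ≥ IC5 ✓; site Raleigh ✗ (not Hamburg) → not eligible.
Fitness Allowance — status full-time ✗ (requires part-time, seasonal, or temporary) → not eligible.
Adoption Assistance — service 1438 days ≥ 12 weeks (≈84 days) ✓; 38 hrs/wk < 40 ✗ → not eligible.
Mental Health Benefit — status full-time ✓ (not excluded); service 1438 days < 5 years (≈1825 days) ✗ → not eligible.
Legal Services Plan — status full-time ✓; service 1438 days ≥ 90 days ✓; dept Research ✗ → not eligible.
Equipment Allowance — status full-time ✓; age 43 ≥ 25 ✓; 38 hrs/wk ≥ 35 ✓; rating 2 ≥ 2 ✓ → eligible.
Dental Plan — service 1438 days < 5 years (≈1825 days) ✗ → not eligible.

Equipment Allowance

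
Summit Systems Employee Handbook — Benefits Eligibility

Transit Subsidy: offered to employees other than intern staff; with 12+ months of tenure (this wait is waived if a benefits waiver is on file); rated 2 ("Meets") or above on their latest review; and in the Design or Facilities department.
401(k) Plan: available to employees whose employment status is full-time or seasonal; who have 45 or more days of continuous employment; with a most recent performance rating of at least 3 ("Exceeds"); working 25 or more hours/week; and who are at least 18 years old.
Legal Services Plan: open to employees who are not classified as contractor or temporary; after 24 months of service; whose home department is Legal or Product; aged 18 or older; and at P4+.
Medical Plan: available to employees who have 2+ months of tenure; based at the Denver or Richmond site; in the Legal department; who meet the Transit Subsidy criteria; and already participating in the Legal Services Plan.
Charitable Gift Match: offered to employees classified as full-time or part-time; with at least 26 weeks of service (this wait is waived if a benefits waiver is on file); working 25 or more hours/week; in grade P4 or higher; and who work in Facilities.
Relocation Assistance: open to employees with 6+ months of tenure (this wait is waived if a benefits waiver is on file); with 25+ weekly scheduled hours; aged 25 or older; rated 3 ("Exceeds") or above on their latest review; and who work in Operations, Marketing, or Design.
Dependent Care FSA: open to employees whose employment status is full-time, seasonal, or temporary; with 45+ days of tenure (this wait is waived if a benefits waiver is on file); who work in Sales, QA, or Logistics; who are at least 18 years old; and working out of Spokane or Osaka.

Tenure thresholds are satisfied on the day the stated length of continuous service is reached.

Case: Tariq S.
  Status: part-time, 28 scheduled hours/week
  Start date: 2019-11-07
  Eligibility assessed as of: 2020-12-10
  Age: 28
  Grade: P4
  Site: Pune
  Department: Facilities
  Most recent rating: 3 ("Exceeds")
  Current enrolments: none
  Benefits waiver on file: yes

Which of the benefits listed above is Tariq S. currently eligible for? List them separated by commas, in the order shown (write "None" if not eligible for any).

Transit Subsidy, Charitable Gift Match

Service from 2019-11-07 to 2020-12-10: 399 days.
Transit Subsidy — status part-time ✓ (not excluded); benefits waiver on file ✓; rating 3 ≥ 2 ✓; dept Facilities ✓ → eligible.
401(k) Plan — status part-time ✗ (requires full-time or seasonal) → not eligible.
Legal Services Plan — status part-time ✓ (not excluded); service 399 days < 24 months (≈720 days) ✗ → not eligible.
Medical Plan — service 399 days ≥ 2 months (≈60 days) ✓; site Pune ✗ (not Denver or Richmond) → not eligible.
Charitable Gift Match — status part-time ✓; benefits waiver on file ✓; 28 hrs/wk ≥ 25 ✓; grade P4 ≥ P4 ✓; dept Facilities ✓ → eligible.
Relocation Assistance — benefits waiver on file ✓; 28 hrs/wk ≥ 25 ✓; age 28 ≥ 25 ✓; rating 3 ≥ 3 ✓; dept Facilities ✗ → not eligible.
Dependent Care FSA — status part-time ✗ (requires full-time, seasonal, or temporary) → not eligible.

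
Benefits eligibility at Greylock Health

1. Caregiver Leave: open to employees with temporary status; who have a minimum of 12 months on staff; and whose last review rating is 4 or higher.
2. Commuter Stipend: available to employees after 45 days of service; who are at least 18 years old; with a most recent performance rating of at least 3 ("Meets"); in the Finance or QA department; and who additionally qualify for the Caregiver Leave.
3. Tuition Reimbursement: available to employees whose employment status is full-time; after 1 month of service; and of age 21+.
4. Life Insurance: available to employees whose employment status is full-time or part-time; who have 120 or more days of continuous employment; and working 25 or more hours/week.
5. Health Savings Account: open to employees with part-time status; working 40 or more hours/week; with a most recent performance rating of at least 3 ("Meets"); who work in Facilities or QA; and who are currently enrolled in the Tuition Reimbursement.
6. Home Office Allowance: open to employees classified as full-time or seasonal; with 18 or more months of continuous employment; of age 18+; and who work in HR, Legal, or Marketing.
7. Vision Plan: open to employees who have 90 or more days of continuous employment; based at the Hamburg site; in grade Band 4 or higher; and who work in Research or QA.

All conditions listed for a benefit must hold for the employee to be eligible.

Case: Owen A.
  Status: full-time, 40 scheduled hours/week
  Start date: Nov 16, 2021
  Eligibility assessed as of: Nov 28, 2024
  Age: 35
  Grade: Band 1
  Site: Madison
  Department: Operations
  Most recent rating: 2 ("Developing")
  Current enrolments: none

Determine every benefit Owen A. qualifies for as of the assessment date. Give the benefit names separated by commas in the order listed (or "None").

Tuition Reimbursement, Life Insurance

Service from Nov 16, 2021 to Nov 28, 2024: 1108 days.
Caregiver Leave — status full-time ✗ (requires temporary) → not eligible.
Commuter Stipend — service 1108 days ≥ 45 days ✓; age 35 ≥ 18 ✓; rating 2 < 3 ✗ → not eligible.
Tuition Reimbursement — status full-time ✓; service 1108 days ≥ 1 month (≈30 days) ✓; age 35 ≥ 21 ✓ → eligible.
Life Insurance — status full-time ✓; service 1108 days ≥ 120 days ✓; 40 hrs/wk ≥ 25 ✓ → eligible.
Health Savings Account — status full-time ✗ (requires part-time) → not eligible.
Home Office Allowance — status full-time ✓; service 1108 days ≥ 18 months (≈540 days) ✓; age 35 ≥ 18 ✓; dept Operations ✗ → not eligible.
Vision Plan — service 1108 days ≥ 90 days ✓; site Madison ✗ (not Hamburg) → not eligible.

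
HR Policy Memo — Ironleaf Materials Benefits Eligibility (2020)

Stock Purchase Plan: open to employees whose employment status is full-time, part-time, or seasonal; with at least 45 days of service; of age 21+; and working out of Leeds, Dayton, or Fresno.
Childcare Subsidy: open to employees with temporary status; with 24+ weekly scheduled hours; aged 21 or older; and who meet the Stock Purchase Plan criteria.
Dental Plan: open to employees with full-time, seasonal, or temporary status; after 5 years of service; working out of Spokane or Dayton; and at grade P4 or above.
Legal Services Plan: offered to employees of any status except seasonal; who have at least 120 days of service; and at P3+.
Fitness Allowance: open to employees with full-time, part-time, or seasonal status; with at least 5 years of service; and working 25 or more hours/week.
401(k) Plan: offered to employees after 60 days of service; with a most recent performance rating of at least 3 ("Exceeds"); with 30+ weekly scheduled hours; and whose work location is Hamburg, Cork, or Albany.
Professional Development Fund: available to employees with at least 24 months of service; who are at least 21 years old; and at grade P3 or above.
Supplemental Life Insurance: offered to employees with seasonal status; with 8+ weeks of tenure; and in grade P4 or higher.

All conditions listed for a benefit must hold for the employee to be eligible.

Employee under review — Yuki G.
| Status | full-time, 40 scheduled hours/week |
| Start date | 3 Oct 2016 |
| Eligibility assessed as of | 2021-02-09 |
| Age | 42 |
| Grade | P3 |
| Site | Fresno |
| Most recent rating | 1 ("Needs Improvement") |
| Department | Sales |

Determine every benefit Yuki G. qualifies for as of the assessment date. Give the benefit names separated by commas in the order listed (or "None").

Service from 3 Oct 2016 to 2021-02-09: 1590 days.
Stock Purchase Plan — status full-time ✓; service 1590 days ≥ 45 days ✓; age 42 ≥ 21 ✓; site Fresno ✓ → eligible.
Childcare Subsidy — status full-time ✗ (requires temporary) → not eligible.
Dental Plan — status full-time ✓; service 1590 days < 5 years (≈1825 days) ✗ → not eligible.
Legal Services Plan — status full-time ✓ (not excluded); service 1590 days ≥ 120 days ✓; grade P3 ≥ P3 ✓ → eligible.
Fitness Allowance — status full-time ✓; service 1590 days < 5 years (≈1825 days) ✗ → not eligible.
401(k) Plan — service 1590 days ≥ 60 days ✓; rating 1 < 3 ✗ → not eligible.
Professional Development Fund — service 1590 days ≥ 24 months (≈720 days) ✓; age 42 ≥ 21 ✓; grade P3 ≥ P3 ✓ → eligible.
Supplemental Life Insurance — status full-time ✗ (requires seasonal) → not eligible.

Stock Purchase Plan, Legal Services Plan, Professional Development Fund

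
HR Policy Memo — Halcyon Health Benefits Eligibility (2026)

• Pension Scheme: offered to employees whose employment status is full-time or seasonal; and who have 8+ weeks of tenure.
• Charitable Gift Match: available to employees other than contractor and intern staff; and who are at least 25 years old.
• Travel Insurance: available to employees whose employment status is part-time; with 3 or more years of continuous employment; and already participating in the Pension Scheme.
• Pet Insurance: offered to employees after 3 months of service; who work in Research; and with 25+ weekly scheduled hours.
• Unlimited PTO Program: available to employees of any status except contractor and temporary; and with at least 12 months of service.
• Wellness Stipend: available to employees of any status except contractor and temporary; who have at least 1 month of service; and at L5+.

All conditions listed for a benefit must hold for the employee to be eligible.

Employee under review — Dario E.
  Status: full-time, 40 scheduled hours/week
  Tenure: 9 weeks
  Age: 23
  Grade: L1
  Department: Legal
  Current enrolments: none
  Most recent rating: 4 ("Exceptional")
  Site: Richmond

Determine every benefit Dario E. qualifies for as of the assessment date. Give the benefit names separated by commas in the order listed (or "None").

Pension Scheme

Pension Scheme — status full-time ✓; service 9 weeks ≥ 8 weeks ✓ → eligible.
Charitable Gift Match — status full-time ✓ (not excluded); age 23 < 25 ✗ → not eligible.
Travel Insurance — status full-time ✗ (requires part-time) → not eligible.
Pet Insurance — service 9 weeks < 3 months (≈90 days) ✗ → not eligible.
Unlimited PTO Program — status full-time ✓ (not excluded); service 9 weeks < 12 months (≈360 days) ✗ → not eligible.
Wellness Stipend — status full-time ✓ (not excluded); service 9 weeks ≥ 1 month (≈30 days) ✓; grade L1 < L5 ✗ → not eligible.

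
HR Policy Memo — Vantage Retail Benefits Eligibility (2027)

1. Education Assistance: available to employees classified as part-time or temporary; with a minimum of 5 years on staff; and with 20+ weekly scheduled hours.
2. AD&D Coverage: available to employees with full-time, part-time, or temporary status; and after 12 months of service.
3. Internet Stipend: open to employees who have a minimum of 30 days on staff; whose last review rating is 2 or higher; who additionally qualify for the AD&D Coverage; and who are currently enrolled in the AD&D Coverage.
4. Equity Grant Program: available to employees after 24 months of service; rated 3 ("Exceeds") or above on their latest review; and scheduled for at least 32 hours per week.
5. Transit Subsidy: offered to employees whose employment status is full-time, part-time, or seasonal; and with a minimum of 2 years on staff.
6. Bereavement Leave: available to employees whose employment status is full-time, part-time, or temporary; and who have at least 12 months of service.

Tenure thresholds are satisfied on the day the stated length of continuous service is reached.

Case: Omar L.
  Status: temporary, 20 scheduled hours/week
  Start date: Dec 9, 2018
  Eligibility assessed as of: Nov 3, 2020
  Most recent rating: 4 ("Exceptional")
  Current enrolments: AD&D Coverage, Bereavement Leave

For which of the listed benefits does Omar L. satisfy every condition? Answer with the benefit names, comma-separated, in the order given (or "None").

AD&D Coverage, Internet Stipend, Bereavement Leave

Service from Dec 9, 2018 to Nov 3, 2020: 695 days.
Education Assistance — status temporary ✓; service 695 days < 5 years (≈1825 days) ✗ → not eligible.
AD&D Coverage — status temporary ✓; service 695 days ≥ 12 months (≈360 days) ✓ → eligible.
Internet Stipend — service 695 days ≥ 30 days ✓; rating 4 ≥ 2 ✓; eligible for AD&D Coverage ✓; enrolled in AD&D Coverage ✓ → eligible.
Equity Grant Program — service 695 days < 24 months (≈720 days) ✗ → not eligible.
Transit Subsidy — status temporary ✗ (requires full-time, part-time, or seasonal) → not eligible.
Bereavement Leave — status temporary ✓; service 695 days ≥ 12 months (≈360 days) ✓ → eligible.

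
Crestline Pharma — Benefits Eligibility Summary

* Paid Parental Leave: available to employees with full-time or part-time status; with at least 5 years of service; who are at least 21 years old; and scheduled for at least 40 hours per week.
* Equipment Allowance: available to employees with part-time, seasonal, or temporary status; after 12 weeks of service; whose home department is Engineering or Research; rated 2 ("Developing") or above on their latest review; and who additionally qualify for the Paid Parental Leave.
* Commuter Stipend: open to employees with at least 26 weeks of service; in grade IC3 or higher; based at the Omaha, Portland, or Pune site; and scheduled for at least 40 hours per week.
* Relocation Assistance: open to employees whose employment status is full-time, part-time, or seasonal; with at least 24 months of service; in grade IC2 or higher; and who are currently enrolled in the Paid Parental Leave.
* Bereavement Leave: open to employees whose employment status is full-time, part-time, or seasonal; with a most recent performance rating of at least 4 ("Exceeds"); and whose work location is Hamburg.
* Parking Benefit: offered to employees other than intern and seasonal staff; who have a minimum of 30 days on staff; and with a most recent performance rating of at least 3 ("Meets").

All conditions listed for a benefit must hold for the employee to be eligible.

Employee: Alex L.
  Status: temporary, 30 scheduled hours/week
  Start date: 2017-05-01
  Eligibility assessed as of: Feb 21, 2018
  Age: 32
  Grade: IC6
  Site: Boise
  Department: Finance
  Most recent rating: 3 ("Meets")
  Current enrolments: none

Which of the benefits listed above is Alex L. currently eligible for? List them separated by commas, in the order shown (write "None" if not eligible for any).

Parking Benefit

Service from 2017-05-01 to Feb 21, 2018: 296 days.
Paid Parental Leave — status temporary ✗ (requires full-time or part-time) → not eligible.
Equipment Allowance — status temporary ✓; service 296 days ≥ 12 weeks (≈84 days) ✓; dept Finance ✗ → not eligible.
Commuter Stipend — service 296 days ≥ 26 weeks (≈182 days) ✓; grade IC6 ≥ IC3 ✓; site Boise ✗ (not Omaha, Portland, or Pune) → not eligible.
Relocation Assistance — status temporary ✗ (requires full-time, part-time, or seasonal) → not eligible.
Bereavement Leave — status temporary ✗ (requires full-time, part-time, or seasonal) → not eligible.
Parking Benefit — status temporary ✓ (not excluded); service 296 days ≥ 30 days ✓; rating 3 ≥ 3 ✓ → eligible.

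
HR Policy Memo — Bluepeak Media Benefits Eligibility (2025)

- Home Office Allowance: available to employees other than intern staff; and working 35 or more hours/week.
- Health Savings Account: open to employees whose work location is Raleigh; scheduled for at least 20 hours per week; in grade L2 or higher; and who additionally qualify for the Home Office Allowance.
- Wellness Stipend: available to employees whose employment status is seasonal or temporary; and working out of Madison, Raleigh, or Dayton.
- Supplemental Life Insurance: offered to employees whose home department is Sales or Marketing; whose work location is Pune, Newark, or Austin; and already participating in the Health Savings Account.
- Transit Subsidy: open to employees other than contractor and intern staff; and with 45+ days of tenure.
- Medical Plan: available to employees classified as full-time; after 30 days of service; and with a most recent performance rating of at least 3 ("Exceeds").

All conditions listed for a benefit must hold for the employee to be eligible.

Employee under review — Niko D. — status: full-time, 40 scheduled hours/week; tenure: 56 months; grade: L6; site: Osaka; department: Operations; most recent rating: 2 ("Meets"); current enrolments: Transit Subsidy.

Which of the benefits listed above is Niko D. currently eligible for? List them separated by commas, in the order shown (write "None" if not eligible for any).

Home Office Allowance — status full-time ✓ (not excluded); 40 hrs/wk ≥ 35 ✓ → eligible.
Health Savings Account — site Osaka ✗ (not Raleigh) → not eligible.
Wellness Stipend — status full-time ✗ (requires seasonal or temporary) → not eligible.
Supplemental Life Insurance — dept Operations ✗ → not eligible.
Transit Subsidy — status full-time ✓ (not excluded); service 56 months ≥ 45 days ✓ → eligible.
Medical Plan — status full-time ✓; service 56 months ≥ 30 days ✓; rating 2 < 3 ✗ → not eligible.

Home Office Allowance, Transit Subsidy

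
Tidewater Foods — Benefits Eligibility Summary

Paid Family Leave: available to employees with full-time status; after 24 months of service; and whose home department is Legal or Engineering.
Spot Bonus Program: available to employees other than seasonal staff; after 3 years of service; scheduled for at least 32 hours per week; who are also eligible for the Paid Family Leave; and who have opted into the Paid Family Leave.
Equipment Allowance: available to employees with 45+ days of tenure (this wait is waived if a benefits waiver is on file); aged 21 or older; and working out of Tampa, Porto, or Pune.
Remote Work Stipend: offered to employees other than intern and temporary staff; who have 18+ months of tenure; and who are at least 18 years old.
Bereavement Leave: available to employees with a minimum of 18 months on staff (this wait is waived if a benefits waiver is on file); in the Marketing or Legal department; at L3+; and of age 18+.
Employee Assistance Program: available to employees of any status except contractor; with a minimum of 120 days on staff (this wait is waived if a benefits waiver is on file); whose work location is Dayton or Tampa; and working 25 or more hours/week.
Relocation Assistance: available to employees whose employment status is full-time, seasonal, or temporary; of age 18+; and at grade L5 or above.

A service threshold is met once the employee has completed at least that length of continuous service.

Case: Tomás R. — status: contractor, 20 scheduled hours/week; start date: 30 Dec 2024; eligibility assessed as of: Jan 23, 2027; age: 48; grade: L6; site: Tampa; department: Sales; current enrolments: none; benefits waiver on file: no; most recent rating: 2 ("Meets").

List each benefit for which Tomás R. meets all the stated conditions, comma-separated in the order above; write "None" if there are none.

Equipment Allowance, Remote Work Stipend

Service from 30 Dec 2024 to Jan 23, 2027: 754 days.
Paid Family Leave — status contractor ✗ (requires full-time) → not eligible.
Spot Bonus Program — status contractor ✓ (not excluded); service 754 days < 3 years (≈1095 days) ✗ → not eligible.
Equipment Allowance — no waiver, service 754 days ≥ 45 days ✓; age 48 ≥ 21 ✓; site Tampa ✓ → eligible.
Remote Work Stipend — status contractor ✓ (not excluded); service 754 days ≥ 18 months (≈540 days) ✓; age 48 ≥ 18 ✓ → eligible.
Bereavement Leave — no waiver, service 754 days ≥ 18 months (≈540 days) ✓; dept Sales ✗ → not eligible.
Employee Assistance Program — status contractor ✗ (excluded) → not eligible.
Relocation Assistance — status contractor ✗ (requires full-time, seasonal, or temporary) → not eligible.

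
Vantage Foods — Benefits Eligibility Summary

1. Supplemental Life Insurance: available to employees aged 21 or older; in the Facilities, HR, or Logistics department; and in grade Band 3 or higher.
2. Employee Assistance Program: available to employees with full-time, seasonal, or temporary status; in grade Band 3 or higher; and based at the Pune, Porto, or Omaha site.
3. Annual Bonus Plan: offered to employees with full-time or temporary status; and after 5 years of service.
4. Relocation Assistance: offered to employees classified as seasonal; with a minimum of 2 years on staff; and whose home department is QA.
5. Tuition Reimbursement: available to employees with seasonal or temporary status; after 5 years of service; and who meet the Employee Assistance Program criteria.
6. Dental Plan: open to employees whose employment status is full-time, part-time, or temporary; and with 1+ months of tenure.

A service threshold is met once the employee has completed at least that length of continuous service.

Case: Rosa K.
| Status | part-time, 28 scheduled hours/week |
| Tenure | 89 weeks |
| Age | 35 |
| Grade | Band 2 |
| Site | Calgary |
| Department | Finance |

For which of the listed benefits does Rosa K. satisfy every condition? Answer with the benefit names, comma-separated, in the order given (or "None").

Dental Plan

Supplemental Life Insurance — age 35 ≥ 21 ✓; dept Finance ✗ → not eligible.
Employee Assistance Program — status part-time ✗ (requires full-time, seasonal, or temporary) → not eligible.
Annual Bonus Plan — status part-time ✗ (requires full-time or temporary) → not eligible.
Relocation Assistance — status part-time ✗ (requires seasonal) → not eligible.
Tuition Reimbursement — status part-time ✗ (requires seasonal or temporary) → not eligible.
Dental Plan — status part-time ✓; service 89 weeks ≥ 1 month (≈30 days) ✓ → eligible.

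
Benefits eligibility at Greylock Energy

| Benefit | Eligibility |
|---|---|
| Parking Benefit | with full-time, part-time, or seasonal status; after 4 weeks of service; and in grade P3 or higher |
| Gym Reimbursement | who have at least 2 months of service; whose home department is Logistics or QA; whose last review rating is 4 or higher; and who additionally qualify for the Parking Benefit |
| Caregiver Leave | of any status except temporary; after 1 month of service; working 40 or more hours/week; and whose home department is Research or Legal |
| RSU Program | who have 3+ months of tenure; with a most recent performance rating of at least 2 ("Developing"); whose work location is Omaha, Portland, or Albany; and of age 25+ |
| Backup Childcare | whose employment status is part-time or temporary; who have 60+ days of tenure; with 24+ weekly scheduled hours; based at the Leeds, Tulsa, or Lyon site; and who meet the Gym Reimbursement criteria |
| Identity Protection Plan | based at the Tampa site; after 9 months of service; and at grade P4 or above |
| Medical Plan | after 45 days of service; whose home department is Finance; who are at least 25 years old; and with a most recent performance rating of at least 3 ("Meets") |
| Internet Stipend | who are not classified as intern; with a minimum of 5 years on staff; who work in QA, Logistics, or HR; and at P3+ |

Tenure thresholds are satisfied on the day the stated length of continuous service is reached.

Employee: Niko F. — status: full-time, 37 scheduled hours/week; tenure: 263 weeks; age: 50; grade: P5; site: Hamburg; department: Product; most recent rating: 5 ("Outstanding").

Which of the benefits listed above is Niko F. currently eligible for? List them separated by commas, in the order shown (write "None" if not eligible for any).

Parking Benefit

Parking Benefit — status full-time ✓; service 263 weeks ≥ 4 weeks ✓; grade P5 ≥ P3 ✓ → eligible.
Gym Reimbursement — service 263 weeks ≥ 2 months (≈60 days) ✓; dept Product ✗ → not eligible.
Caregiver Leave — status full-time ✓ (not excluded); service 263 weeks ≥ 1 month (≈30 days) ✓; 37 hrs/wk < 40 ✗ → not eligible.
RSU Program — service 263 weeks ≥ 3 months (≈90 days) ✓; rating 5 ≥ 2 ✓; site Hamburg ✗ (not Omaha, Portland, or Albany) → not eligible.
Backup Childcare — status full-time ✗ (requires part-time or temporary) → not eligible.
Identity Protection Plan — site Hamburg ✗ (not Tampa) → not eligible.
Medical Plan — service 263 weeks ≥ 45 days ✓; dept Product ✗ → not eligible.
Internet Stipend — status full-time ✓ (not excluded); service 263 weeks ≥ 5 years (≈1825 days) ✓; dept Product ✗ → not eligible.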